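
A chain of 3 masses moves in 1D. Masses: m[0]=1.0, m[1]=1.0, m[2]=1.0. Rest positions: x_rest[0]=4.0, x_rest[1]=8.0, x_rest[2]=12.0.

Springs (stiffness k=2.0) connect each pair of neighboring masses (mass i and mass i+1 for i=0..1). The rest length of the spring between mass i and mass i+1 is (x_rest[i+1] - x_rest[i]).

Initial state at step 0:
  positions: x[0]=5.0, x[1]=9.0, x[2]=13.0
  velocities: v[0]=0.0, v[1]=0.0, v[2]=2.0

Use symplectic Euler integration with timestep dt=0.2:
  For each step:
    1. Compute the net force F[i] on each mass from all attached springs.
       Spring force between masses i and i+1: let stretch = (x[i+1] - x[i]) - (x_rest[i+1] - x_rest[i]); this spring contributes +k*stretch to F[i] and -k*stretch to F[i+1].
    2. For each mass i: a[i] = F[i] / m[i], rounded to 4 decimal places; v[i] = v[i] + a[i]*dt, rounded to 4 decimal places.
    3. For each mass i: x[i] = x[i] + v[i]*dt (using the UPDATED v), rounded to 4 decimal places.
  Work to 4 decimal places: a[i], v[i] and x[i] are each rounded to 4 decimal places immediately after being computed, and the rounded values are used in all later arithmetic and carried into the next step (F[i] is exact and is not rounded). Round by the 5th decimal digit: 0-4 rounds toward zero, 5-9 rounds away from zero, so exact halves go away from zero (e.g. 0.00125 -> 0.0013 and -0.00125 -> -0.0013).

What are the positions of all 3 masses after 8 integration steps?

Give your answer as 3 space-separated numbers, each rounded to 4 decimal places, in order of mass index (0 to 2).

Answer: 5.4177 10.2716 14.5108

Derivation:
Step 0: x=[5.0000 9.0000 13.0000] v=[0.0000 0.0000 2.0000]
Step 1: x=[5.0000 9.0000 13.4000] v=[0.0000 0.0000 2.0000]
Step 2: x=[5.0000 9.0320 13.7680] v=[0.0000 0.1600 1.8400]
Step 3: x=[5.0026 9.1203 14.0771] v=[0.0128 0.4416 1.5456]
Step 4: x=[5.0146 9.2757 14.3097] v=[0.0599 0.7772 1.1629]
Step 5: x=[5.0475 9.4930 14.4596] v=[0.1643 1.0864 0.7493]
Step 6: x=[5.1160 9.7520 14.5321] v=[0.3425 1.2948 0.3627]
Step 7: x=[5.2354 10.0225 14.5422] v=[0.5969 1.3524 0.0507]
Step 8: x=[5.4177 10.2716 14.5108] v=[0.9117 1.2454 -0.1572]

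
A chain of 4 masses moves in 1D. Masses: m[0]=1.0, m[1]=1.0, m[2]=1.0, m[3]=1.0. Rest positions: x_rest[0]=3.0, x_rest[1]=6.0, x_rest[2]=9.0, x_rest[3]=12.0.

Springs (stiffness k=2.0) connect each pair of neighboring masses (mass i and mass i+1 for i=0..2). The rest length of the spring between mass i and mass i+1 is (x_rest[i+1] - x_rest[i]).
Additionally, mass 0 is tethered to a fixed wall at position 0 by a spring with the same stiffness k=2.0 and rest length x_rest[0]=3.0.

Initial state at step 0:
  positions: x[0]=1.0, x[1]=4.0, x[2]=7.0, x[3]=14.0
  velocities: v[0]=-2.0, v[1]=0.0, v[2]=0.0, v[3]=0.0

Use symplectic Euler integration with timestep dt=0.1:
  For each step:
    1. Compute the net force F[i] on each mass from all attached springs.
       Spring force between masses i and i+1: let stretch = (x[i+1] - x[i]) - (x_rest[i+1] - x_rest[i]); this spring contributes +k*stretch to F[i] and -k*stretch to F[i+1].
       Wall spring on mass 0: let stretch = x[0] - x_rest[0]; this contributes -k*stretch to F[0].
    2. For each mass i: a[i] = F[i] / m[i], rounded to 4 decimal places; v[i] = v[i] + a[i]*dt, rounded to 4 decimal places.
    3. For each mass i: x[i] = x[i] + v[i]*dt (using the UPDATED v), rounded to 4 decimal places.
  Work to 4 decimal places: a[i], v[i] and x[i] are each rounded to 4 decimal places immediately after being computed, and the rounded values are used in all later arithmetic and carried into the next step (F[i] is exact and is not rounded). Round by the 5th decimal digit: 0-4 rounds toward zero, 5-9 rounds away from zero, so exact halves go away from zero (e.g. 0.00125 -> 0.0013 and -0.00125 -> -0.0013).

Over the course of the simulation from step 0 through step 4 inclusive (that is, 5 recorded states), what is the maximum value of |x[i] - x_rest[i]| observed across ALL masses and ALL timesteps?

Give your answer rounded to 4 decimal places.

Step 0: x=[1.0000 4.0000 7.0000 14.0000] v=[-2.0000 0.0000 0.0000 0.0000]
Step 1: x=[0.8400 4.0000 7.0800 13.9200] v=[-1.6000 0.0000 0.8000 -0.8000]
Step 2: x=[0.7264 3.9984 7.2352 13.7632] v=[-1.1360 -0.0160 1.5520 -1.5680]
Step 3: x=[0.6637 3.9961 7.4562 13.5358] v=[-0.6269 -0.0230 2.2102 -2.2736]
Step 4: x=[0.6544 3.9964 7.7296 13.2469] v=[-0.0932 0.0025 2.7341 -2.8895]
Max displacement = 2.3456

Answer: 2.3456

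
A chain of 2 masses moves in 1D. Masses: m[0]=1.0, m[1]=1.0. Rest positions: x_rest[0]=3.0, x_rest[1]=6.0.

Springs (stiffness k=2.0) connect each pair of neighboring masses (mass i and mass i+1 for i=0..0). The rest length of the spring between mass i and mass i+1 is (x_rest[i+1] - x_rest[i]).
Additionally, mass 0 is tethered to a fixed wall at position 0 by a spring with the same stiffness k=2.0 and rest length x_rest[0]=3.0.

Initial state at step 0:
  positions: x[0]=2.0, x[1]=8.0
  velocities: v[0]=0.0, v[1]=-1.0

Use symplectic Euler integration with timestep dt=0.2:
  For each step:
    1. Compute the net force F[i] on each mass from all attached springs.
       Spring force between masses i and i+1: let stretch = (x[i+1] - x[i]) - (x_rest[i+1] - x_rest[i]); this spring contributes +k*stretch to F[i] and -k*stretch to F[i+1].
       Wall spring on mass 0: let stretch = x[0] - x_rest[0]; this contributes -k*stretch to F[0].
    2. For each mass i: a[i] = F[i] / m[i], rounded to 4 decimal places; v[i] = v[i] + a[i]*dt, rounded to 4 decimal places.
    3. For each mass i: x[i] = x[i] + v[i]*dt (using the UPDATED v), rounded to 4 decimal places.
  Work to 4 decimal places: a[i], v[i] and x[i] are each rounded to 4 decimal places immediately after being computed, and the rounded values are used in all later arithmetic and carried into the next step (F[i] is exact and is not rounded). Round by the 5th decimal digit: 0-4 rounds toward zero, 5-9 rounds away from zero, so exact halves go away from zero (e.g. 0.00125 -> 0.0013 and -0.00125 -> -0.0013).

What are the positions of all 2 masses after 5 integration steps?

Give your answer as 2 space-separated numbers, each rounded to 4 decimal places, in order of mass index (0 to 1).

Step 0: x=[2.0000 8.0000] v=[0.0000 -1.0000]
Step 1: x=[2.3200 7.5600] v=[1.6000 -2.2000]
Step 2: x=[2.8736 6.9408] v=[2.7680 -3.0960]
Step 3: x=[3.5227 6.2362] v=[3.2454 -3.5229]
Step 4: x=[4.1070 5.5545] v=[2.9217 -3.4083]
Step 5: x=[4.4786 4.9970] v=[1.8579 -2.7873]

Answer: 4.4786 4.9970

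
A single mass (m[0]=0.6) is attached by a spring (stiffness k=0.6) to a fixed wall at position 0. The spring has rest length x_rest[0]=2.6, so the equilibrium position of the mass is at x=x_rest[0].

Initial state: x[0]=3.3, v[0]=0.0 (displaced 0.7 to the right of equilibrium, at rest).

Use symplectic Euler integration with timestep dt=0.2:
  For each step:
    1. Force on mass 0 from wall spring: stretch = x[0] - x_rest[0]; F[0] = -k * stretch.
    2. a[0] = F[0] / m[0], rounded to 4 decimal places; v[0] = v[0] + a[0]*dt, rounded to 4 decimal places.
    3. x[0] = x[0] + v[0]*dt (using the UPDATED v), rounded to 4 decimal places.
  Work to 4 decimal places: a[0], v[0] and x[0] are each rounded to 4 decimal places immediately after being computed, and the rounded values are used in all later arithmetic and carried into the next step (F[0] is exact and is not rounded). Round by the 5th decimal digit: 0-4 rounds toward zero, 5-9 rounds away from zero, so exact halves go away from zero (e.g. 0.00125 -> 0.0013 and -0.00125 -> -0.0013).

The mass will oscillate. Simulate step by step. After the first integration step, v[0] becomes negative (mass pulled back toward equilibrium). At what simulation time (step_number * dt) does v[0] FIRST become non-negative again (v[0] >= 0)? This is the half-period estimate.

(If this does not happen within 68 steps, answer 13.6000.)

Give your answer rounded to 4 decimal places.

Answer: 3.2000

Derivation:
Step 0: x=[3.3000] v=[0.0000]
Step 1: x=[3.2720] v=[-0.1400]
Step 2: x=[3.2171] v=[-0.2744]
Step 3: x=[3.1375] v=[-0.3978]
Step 4: x=[3.0364] v=[-0.5053]
Step 5: x=[2.9179] v=[-0.5926]
Step 6: x=[2.7867] v=[-0.6562]
Step 7: x=[2.6480] v=[-0.6935]
Step 8: x=[2.5074] v=[-0.7031]
Step 9: x=[2.3705] v=[-0.6846]
Step 10: x=[2.2428] v=[-0.6387]
Step 11: x=[2.1293] v=[-0.5673]
Step 12: x=[2.0347] v=[-0.4732]
Step 13: x=[1.9627] v=[-0.3601]
Step 14: x=[1.9162] v=[-0.2326]
Step 15: x=[1.8970] v=[-0.0958]
Step 16: x=[1.9060] v=[0.0448]
First v>=0 after going negative at step 16, time=3.2000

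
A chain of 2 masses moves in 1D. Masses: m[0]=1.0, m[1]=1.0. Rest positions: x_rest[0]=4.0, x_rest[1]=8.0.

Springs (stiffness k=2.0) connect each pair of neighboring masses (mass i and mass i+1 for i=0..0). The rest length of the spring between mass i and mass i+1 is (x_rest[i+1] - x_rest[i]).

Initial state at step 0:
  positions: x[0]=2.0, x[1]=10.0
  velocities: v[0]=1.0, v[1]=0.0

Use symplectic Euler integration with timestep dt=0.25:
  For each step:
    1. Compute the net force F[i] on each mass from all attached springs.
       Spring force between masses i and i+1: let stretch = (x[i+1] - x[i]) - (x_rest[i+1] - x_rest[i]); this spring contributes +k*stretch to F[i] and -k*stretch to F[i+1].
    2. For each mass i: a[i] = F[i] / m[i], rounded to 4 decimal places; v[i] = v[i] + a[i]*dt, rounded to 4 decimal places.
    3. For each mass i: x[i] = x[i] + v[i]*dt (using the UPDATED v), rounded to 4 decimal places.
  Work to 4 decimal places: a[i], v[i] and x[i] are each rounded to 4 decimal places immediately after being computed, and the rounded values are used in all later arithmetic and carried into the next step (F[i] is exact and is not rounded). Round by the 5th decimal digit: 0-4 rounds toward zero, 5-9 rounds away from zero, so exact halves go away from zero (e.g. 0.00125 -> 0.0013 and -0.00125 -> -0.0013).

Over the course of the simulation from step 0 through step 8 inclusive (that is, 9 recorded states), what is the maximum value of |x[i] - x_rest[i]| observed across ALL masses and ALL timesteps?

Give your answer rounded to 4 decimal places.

Answer: 2.8228

Derivation:
Step 0: x=[2.0000 10.0000] v=[1.0000 0.0000]
Step 1: x=[2.7500 9.5000] v=[3.0000 -2.0000]
Step 2: x=[3.8438 8.6563] v=[4.3750 -3.3750]
Step 3: x=[5.0391 7.7110] v=[4.7813 -3.7813]
Step 4: x=[6.0684 6.9317] v=[4.1173 -3.1173]
Step 5: x=[6.7057 6.5445] v=[2.5490 -1.5490]
Step 6: x=[6.8228 6.6774] v=[0.4684 0.5316]
Step 7: x=[6.4217 7.3285] v=[-1.6043 2.6043]
Step 8: x=[5.6340 8.3662] v=[-3.1509 4.1509]
Max displacement = 2.8228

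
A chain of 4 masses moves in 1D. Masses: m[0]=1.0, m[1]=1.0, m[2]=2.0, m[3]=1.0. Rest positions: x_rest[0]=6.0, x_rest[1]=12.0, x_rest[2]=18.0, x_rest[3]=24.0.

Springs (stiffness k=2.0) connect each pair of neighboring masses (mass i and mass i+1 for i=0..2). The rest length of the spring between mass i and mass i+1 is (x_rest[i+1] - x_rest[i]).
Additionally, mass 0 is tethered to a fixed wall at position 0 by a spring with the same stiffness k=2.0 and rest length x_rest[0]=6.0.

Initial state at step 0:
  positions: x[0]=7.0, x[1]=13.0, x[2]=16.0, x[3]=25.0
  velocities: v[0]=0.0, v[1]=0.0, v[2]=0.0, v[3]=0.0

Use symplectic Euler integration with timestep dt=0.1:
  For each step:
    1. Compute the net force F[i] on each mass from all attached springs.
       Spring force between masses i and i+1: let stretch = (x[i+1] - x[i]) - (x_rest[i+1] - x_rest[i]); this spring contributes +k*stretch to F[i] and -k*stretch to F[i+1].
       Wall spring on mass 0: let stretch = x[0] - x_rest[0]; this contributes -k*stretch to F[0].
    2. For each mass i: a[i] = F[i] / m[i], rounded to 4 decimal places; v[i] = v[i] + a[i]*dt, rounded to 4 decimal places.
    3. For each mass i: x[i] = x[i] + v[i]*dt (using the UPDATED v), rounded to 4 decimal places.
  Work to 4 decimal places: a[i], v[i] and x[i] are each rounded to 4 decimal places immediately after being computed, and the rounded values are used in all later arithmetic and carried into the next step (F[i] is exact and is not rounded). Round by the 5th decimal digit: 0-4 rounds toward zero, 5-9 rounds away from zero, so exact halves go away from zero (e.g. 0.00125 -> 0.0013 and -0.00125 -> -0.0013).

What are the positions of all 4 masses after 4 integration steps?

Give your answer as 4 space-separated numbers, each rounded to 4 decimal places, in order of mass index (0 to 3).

Step 0: x=[7.0000 13.0000 16.0000 25.0000] v=[0.0000 0.0000 0.0000 0.0000]
Step 1: x=[6.9800 12.9400 16.0600 24.9400] v=[-0.2000 -0.6000 0.6000 -0.6000]
Step 2: x=[6.9396 12.8232 16.1776 24.8224] v=[-0.4040 -1.1680 1.1760 -1.1760]
Step 3: x=[6.8781 12.6558 16.3481 24.6519] v=[-0.6152 -1.6738 1.7050 -1.7050]
Step 4: x=[6.7946 12.4467 16.5647 24.4353] v=[-0.8353 -2.0909 2.1662 -2.1658]

Answer: 6.7946 12.4467 16.5647 24.4353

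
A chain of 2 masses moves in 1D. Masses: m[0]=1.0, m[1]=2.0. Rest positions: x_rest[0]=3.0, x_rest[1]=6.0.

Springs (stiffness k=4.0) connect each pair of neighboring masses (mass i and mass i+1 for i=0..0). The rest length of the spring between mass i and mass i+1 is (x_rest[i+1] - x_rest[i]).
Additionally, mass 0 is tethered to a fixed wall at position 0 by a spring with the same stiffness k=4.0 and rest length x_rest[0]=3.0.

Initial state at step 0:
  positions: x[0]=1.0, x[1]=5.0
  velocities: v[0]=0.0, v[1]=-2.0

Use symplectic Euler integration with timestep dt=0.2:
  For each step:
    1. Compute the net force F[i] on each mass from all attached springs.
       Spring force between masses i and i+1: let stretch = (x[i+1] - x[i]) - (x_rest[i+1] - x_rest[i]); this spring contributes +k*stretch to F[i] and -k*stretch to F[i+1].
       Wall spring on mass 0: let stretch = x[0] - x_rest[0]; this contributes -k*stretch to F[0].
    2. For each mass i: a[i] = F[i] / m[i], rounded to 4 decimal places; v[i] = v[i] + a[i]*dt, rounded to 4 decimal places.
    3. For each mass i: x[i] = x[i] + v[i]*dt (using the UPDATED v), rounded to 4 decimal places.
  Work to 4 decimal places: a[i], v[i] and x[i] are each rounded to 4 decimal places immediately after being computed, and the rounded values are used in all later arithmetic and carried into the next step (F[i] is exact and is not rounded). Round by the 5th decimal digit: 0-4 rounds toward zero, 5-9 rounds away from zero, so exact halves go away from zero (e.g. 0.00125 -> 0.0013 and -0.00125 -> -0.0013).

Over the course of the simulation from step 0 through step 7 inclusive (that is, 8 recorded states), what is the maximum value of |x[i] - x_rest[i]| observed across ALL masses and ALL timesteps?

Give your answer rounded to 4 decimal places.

Answer: 2.5635

Derivation:
Step 0: x=[1.0000 5.0000] v=[0.0000 -2.0000]
Step 1: x=[1.4800 4.5200] v=[2.4000 -2.4000]
Step 2: x=[2.2096 4.0368] v=[3.6480 -2.4160]
Step 3: x=[2.8780 3.6474] v=[3.3421 -1.9469]
Step 4: x=[3.2090 3.4365] v=[1.6552 -1.0547]
Step 5: x=[3.0630 3.4474] v=[-0.7300 0.0543]
Step 6: x=[2.4884 3.6675] v=[-2.8729 1.1005]
Step 7: x=[1.7043 4.0333] v=[-3.9203 1.8289]
Max displacement = 2.5635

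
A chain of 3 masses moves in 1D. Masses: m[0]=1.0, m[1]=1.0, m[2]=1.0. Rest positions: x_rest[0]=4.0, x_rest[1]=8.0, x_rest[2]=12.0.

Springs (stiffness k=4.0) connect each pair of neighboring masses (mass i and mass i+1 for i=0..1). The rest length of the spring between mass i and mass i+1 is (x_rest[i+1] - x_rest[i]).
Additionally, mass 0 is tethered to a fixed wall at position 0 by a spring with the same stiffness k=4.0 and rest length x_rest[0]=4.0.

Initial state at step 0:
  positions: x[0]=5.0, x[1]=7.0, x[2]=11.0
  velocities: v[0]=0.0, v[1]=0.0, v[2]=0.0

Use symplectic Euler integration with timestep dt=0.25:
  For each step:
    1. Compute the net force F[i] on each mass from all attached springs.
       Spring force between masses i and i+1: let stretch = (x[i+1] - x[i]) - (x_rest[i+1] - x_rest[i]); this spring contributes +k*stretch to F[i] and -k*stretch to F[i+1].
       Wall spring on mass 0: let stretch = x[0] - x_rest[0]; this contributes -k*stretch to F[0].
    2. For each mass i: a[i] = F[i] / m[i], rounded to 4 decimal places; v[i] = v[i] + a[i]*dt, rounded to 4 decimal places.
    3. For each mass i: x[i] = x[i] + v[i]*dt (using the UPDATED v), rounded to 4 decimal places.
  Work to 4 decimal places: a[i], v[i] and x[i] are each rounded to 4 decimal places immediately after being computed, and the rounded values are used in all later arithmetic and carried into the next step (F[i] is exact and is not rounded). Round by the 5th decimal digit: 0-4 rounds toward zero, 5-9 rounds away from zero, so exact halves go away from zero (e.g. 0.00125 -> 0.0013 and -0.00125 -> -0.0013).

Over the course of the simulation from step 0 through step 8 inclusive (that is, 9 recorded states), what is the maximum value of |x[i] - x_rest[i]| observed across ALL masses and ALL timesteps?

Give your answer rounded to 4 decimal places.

Answer: 1.3594

Derivation:
Step 0: x=[5.0000 7.0000 11.0000] v=[0.0000 0.0000 0.0000]
Step 1: x=[4.2500 7.5000 11.0000] v=[-3.0000 2.0000 0.0000]
Step 2: x=[3.2500 8.0625 11.1250] v=[-4.0000 2.2500 0.5000]
Step 3: x=[2.6406 8.1875 11.4844] v=[-2.4375 0.5000 1.4375]
Step 4: x=[2.7578 7.7500 12.0196] v=[0.4688 -1.7500 2.1406]
Step 5: x=[3.4336 7.1319 12.4874] v=[2.7032 -2.4726 1.8710]
Step 6: x=[4.1756 6.9281 12.6163] v=[2.9679 -0.8154 0.5155]
Step 7: x=[4.5618 7.4582 12.3231] v=[1.5448 2.1203 -1.1727]
Step 8: x=[4.5317 8.4804 11.8137] v=[-0.1206 4.0888 -2.0376]
Max displacement = 1.3594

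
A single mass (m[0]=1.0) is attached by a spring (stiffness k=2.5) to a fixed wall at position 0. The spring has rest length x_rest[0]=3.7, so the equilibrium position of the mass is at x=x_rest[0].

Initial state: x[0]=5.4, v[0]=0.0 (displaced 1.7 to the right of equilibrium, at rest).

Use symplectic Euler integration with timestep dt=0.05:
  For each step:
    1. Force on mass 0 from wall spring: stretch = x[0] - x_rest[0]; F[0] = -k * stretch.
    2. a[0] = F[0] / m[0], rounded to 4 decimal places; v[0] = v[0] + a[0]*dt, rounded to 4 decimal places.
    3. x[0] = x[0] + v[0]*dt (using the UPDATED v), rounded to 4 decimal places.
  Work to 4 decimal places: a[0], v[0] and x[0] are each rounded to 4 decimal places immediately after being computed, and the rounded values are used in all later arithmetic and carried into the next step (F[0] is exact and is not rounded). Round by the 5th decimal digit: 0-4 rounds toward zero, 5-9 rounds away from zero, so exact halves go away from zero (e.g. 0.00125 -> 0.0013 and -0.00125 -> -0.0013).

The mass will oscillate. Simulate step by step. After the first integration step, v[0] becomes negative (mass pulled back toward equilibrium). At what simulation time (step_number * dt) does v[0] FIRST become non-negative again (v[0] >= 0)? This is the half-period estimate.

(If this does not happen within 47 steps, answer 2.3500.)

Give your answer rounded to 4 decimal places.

Answer: 2.0000

Derivation:
Step 0: x=[5.4000] v=[0.0000]
Step 1: x=[5.3894] v=[-0.2125]
Step 2: x=[5.3682] v=[-0.4237]
Step 3: x=[5.3366] v=[-0.6322]
Step 4: x=[5.2948] v=[-0.8368]
Step 5: x=[5.2430] v=[-1.0362]
Step 6: x=[5.1815] v=[-1.2291]
Step 7: x=[5.1108] v=[-1.4143]
Step 8: x=[5.0313] v=[-1.5907]
Step 9: x=[4.9434] v=[-1.7571]
Step 10: x=[4.8478] v=[-1.9125]
Step 11: x=[4.7450] v=[-2.0560]
Step 12: x=[4.6357] v=[-2.1866]
Step 13: x=[4.5205] v=[-2.3036]
Step 14: x=[4.4002] v=[-2.4062]
Step 15: x=[4.2755] v=[-2.4937]
Step 16: x=[4.1472] v=[-2.5656]
Step 17: x=[4.0161] v=[-2.6215]
Step 18: x=[3.8831] v=[-2.6610]
Step 19: x=[3.7489] v=[-2.6839]
Step 20: x=[3.6144] v=[-2.6900]
Step 21: x=[3.4804] v=[-2.6793]
Step 22: x=[3.3478] v=[-2.6519]
Step 23: x=[3.2174] v=[-2.6079]
Step 24: x=[3.0900] v=[-2.5476]
Step 25: x=[2.9664] v=[-2.4714]
Step 26: x=[2.8474] v=[-2.3797]
Step 27: x=[2.7337] v=[-2.2731]
Step 28: x=[2.6261] v=[-2.1523]
Step 29: x=[2.5252] v=[-2.0181]
Step 30: x=[2.4316] v=[-1.8713]
Step 31: x=[2.3460] v=[-1.7128]
Step 32: x=[2.2688] v=[-1.5436]
Step 33: x=[2.2006] v=[-1.3647]
Step 34: x=[2.1417] v=[-1.1773]
Step 35: x=[2.0926] v=[-0.9825]
Step 36: x=[2.0535] v=[-0.7816]
Step 37: x=[2.0247] v=[-0.5758]
Step 38: x=[2.0064] v=[-0.3664]
Step 39: x=[1.9987] v=[-0.1547]
Step 40: x=[2.0016] v=[0.0580]
First v>=0 after going negative at step 40, time=2.0000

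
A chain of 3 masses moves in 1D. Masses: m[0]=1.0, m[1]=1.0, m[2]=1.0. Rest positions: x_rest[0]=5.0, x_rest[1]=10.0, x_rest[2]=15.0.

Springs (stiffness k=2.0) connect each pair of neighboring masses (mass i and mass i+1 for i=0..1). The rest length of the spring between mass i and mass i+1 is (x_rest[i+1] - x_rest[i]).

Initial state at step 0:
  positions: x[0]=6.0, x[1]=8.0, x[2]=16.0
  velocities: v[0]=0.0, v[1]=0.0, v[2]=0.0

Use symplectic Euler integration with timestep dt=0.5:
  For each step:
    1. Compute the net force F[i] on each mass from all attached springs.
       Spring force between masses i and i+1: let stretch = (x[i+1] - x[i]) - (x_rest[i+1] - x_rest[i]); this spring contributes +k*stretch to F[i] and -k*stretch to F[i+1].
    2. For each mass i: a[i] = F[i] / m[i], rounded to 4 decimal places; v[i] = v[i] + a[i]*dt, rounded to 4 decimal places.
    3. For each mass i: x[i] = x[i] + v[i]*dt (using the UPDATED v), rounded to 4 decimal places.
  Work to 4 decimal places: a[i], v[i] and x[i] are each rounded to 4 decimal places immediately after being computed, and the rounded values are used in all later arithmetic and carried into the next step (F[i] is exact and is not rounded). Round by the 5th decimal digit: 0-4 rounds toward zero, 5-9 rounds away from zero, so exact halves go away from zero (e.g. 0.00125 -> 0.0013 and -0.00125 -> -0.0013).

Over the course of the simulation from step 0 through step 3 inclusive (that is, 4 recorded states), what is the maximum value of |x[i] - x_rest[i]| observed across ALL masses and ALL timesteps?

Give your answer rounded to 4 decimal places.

Step 0: x=[6.0000 8.0000 16.0000] v=[0.0000 0.0000 0.0000]
Step 1: x=[4.5000 11.0000 14.5000] v=[-3.0000 6.0000 -3.0000]
Step 2: x=[3.7500 12.5000 13.7500] v=[-1.5000 3.0000 -1.5000]
Step 3: x=[4.8750 10.2500 14.8750] v=[2.2500 -4.5000 2.2500]
Max displacement = 2.5000

Answer: 2.5000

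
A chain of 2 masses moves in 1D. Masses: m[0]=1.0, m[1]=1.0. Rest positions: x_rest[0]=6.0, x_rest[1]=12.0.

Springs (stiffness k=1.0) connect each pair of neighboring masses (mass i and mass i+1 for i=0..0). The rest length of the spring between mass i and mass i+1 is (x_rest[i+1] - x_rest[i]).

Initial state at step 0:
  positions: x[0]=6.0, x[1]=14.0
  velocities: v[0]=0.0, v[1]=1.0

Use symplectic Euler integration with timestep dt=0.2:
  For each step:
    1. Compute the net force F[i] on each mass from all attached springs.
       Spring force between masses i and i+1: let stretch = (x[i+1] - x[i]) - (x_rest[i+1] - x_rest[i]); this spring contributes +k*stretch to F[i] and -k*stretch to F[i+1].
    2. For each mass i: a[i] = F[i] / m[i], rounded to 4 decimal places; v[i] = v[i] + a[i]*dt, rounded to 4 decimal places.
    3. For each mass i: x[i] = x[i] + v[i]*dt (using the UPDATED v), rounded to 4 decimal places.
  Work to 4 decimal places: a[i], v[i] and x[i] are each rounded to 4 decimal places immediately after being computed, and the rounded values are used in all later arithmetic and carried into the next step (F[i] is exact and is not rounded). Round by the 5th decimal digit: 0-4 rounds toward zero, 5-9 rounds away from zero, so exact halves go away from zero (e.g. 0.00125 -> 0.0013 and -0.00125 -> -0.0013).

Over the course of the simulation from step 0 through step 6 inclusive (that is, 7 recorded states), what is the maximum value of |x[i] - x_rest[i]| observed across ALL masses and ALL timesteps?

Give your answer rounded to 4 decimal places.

Step 0: x=[6.0000 14.0000] v=[0.0000 1.0000]
Step 1: x=[6.0800 14.1200] v=[0.4000 0.6000]
Step 2: x=[6.2416 14.1584] v=[0.8080 0.1920]
Step 3: x=[6.4799 14.1201] v=[1.1914 -0.1914]
Step 4: x=[6.7838 14.0162] v=[1.5194 -0.5194]
Step 5: x=[7.1370 13.8630] v=[1.7659 -0.7659]
Step 6: x=[7.5192 13.6808] v=[1.9111 -0.9111]
Max displacement = 2.1584

Answer: 2.1584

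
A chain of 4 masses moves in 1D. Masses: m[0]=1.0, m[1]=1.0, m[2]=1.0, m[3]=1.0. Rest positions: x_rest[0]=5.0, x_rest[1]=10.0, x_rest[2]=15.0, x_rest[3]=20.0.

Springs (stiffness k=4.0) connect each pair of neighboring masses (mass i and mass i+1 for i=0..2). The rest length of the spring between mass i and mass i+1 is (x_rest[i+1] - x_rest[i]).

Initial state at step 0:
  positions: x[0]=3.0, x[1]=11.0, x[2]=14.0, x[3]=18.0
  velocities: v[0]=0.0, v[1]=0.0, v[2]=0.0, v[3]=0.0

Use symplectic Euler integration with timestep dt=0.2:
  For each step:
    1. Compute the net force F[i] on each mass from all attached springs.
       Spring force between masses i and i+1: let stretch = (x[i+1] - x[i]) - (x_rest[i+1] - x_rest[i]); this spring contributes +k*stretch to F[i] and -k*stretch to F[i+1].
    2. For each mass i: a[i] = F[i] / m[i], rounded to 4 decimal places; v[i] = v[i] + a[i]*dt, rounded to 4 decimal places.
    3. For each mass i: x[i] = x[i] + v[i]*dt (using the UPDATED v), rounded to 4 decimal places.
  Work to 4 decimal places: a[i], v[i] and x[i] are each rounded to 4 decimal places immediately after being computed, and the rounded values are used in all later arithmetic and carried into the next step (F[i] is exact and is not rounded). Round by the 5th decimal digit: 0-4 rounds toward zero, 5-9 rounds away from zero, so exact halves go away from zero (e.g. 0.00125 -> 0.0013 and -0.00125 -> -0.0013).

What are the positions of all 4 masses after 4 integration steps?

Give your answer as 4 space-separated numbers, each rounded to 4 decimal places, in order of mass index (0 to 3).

Answer: 5.3168 7.2583 13.9759 19.4489

Derivation:
Step 0: x=[3.0000 11.0000 14.0000 18.0000] v=[0.0000 0.0000 0.0000 0.0000]
Step 1: x=[3.4800 10.2000 14.1600 18.1600] v=[2.4000 -4.0000 0.8000 0.8000]
Step 2: x=[4.2352 8.9584 14.3264 18.4800] v=[3.7760 -6.2080 0.8320 1.6000]
Step 3: x=[4.9461 7.8200 14.2985 18.9354] v=[3.5546 -5.6922 -0.1395 2.2771]
Step 4: x=[5.3168 7.2583 13.9759 19.4489] v=[1.8537 -2.8085 -1.6128 2.5676]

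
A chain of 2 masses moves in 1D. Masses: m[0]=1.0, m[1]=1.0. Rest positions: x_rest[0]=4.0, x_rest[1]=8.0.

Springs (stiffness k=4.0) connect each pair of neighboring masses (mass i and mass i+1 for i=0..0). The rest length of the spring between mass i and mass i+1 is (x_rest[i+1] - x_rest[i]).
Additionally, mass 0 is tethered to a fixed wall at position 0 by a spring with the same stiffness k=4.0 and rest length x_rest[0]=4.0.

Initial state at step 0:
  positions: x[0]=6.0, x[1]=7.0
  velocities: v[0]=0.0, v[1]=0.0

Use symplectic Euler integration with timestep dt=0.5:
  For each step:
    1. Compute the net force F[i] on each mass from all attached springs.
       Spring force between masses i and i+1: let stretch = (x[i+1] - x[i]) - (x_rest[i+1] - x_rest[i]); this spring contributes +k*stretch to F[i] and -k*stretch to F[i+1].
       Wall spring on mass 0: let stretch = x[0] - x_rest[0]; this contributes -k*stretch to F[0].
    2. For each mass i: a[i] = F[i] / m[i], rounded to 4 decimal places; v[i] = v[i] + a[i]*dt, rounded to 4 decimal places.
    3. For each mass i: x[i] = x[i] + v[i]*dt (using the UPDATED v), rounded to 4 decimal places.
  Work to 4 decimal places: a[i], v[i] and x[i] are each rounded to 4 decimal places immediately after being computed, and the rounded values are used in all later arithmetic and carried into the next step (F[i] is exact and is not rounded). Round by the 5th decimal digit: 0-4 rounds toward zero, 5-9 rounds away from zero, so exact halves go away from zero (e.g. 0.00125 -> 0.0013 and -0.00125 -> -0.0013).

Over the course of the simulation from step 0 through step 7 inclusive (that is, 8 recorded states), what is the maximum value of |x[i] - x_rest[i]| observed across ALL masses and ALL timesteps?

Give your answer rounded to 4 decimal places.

Answer: 3.0000

Derivation:
Step 0: x=[6.0000 7.0000] v=[0.0000 0.0000]
Step 1: x=[1.0000 10.0000] v=[-10.0000 6.0000]
Step 2: x=[4.0000 8.0000] v=[6.0000 -4.0000]
Step 3: x=[7.0000 6.0000] v=[6.0000 -4.0000]
Step 4: x=[2.0000 9.0000] v=[-10.0000 6.0000]
Step 5: x=[2.0000 9.0000] v=[0.0000 0.0000]
Step 6: x=[7.0000 6.0000] v=[10.0000 -6.0000]
Step 7: x=[4.0000 8.0000] v=[-6.0000 4.0000]
Max displacement = 3.0000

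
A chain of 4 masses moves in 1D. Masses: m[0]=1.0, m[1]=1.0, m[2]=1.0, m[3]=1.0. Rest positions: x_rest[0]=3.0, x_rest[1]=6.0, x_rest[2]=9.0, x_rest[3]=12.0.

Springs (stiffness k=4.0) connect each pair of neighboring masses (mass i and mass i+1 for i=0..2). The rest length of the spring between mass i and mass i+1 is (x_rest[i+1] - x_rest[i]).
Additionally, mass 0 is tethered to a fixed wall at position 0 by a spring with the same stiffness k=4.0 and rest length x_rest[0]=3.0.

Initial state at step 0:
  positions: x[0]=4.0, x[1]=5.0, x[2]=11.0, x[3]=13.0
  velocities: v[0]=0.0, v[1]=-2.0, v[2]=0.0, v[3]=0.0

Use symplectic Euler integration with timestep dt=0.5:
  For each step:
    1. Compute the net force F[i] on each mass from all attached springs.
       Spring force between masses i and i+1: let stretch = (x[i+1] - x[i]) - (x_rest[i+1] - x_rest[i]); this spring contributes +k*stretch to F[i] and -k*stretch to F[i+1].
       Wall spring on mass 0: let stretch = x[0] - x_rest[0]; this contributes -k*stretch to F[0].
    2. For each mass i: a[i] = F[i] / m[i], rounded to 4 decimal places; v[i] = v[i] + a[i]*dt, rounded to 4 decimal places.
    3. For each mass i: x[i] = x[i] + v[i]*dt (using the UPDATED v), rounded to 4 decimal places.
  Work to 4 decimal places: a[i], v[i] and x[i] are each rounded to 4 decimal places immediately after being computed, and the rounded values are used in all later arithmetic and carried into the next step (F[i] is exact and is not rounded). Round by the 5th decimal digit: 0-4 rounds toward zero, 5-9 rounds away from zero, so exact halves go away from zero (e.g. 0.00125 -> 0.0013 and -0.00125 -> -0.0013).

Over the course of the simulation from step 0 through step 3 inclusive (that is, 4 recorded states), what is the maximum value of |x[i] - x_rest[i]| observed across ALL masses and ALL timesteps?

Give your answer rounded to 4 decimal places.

Answer: 3.0000

Derivation:
Step 0: x=[4.0000 5.0000 11.0000 13.0000] v=[0.0000 -2.0000 0.0000 0.0000]
Step 1: x=[1.0000 9.0000 7.0000 14.0000] v=[-6.0000 8.0000 -8.0000 2.0000]
Step 2: x=[5.0000 3.0000 12.0000 11.0000] v=[8.0000 -12.0000 10.0000 -6.0000]
Step 3: x=[2.0000 8.0000 7.0000 12.0000] v=[-6.0000 10.0000 -10.0000 2.0000]
Max displacement = 3.0000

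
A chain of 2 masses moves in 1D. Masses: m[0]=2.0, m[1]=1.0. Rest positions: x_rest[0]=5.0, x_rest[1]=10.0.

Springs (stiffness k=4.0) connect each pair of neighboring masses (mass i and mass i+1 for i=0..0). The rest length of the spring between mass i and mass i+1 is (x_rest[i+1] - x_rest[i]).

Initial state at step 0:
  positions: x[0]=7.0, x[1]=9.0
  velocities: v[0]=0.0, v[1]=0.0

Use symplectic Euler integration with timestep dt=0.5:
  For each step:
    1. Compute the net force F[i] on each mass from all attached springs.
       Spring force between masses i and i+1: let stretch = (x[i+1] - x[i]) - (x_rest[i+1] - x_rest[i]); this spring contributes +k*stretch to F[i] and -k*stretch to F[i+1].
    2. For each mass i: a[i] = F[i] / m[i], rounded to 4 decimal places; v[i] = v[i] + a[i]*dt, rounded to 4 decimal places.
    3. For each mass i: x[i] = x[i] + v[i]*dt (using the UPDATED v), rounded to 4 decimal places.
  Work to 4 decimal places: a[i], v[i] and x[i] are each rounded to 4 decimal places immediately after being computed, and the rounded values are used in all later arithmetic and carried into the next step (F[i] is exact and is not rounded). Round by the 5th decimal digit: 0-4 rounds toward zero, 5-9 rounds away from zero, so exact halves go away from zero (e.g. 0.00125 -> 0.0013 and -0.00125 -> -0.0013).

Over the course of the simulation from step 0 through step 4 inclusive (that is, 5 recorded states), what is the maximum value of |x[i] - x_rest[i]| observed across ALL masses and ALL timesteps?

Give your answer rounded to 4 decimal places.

Step 0: x=[7.0000 9.0000] v=[0.0000 0.0000]
Step 1: x=[5.5000 12.0000] v=[-3.0000 6.0000]
Step 2: x=[4.7500 13.5000] v=[-1.5000 3.0000]
Step 3: x=[5.8750 11.2500] v=[2.2500 -4.5000]
Step 4: x=[7.1875 8.6250] v=[2.6250 -5.2500]
Max displacement = 3.5000

Answer: 3.5000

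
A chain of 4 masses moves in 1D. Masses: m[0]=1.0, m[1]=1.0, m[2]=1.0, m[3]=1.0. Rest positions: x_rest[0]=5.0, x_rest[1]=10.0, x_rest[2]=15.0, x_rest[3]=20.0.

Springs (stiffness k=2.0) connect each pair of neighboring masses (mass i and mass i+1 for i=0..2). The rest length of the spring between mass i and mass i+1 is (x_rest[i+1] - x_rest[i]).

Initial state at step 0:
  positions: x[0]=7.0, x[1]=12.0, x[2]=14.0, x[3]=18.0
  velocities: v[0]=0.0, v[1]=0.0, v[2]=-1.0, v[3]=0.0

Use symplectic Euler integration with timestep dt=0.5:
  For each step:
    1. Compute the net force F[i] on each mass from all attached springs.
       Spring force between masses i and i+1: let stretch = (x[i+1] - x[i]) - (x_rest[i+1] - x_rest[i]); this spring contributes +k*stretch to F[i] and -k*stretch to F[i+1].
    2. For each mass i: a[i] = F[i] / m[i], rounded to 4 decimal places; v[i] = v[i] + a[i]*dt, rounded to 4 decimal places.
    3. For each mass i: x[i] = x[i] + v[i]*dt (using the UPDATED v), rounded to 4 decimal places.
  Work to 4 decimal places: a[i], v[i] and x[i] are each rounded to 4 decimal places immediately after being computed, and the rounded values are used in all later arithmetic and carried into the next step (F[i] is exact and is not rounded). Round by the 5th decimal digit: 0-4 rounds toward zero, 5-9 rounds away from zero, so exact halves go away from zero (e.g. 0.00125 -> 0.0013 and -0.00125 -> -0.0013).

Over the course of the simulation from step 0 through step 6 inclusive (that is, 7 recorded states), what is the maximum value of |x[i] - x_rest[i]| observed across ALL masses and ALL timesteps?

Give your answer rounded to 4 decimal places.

Step 0: x=[7.0000 12.0000 14.0000 18.0000] v=[0.0000 0.0000 -1.0000 0.0000]
Step 1: x=[7.0000 10.5000 14.5000 18.5000] v=[0.0000 -3.0000 1.0000 1.0000]
Step 2: x=[6.2500 9.2500 15.0000 19.5000] v=[-1.5000 -2.5000 1.0000 2.0000]
Step 3: x=[4.5000 9.3750 14.8750 20.7500] v=[-3.5000 0.2500 -0.2500 2.5000]
Step 4: x=[2.6875 9.8125 14.9375 21.5625] v=[-3.6250 0.8750 0.1250 1.6250]
Step 5: x=[1.9375 9.2500 15.7500 21.5625] v=[-1.5000 -1.1250 1.6250 0.0000]
Step 6: x=[2.3438 8.2813 16.2188 21.1563] v=[0.8125 -1.9375 0.9375 -0.8125]
Max displacement = 3.0625

Answer: 3.0625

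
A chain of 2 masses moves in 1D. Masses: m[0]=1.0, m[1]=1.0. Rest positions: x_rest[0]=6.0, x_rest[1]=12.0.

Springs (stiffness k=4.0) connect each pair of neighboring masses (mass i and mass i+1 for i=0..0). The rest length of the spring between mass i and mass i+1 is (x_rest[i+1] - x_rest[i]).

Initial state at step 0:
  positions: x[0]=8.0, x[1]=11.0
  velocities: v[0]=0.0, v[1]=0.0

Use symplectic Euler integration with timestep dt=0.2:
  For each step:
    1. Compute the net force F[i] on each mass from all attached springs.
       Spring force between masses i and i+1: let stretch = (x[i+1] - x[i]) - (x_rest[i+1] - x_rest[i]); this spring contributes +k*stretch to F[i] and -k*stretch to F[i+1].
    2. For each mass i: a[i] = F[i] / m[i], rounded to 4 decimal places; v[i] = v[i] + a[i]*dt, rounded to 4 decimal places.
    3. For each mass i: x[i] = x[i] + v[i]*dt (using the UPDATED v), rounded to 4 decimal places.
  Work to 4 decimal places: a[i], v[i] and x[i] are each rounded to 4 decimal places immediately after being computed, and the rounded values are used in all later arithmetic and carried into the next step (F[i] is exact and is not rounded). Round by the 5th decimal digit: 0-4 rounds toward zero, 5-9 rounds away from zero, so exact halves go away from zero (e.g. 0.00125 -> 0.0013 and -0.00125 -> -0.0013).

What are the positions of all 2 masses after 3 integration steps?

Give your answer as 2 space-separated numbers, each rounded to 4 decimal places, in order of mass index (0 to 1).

Answer: 5.8388 13.1612

Derivation:
Step 0: x=[8.0000 11.0000] v=[0.0000 0.0000]
Step 1: x=[7.5200 11.4800] v=[-2.4000 2.4000]
Step 2: x=[6.7136 12.2864] v=[-4.0320 4.0320]
Step 3: x=[5.8388 13.1612] v=[-4.3738 4.3738]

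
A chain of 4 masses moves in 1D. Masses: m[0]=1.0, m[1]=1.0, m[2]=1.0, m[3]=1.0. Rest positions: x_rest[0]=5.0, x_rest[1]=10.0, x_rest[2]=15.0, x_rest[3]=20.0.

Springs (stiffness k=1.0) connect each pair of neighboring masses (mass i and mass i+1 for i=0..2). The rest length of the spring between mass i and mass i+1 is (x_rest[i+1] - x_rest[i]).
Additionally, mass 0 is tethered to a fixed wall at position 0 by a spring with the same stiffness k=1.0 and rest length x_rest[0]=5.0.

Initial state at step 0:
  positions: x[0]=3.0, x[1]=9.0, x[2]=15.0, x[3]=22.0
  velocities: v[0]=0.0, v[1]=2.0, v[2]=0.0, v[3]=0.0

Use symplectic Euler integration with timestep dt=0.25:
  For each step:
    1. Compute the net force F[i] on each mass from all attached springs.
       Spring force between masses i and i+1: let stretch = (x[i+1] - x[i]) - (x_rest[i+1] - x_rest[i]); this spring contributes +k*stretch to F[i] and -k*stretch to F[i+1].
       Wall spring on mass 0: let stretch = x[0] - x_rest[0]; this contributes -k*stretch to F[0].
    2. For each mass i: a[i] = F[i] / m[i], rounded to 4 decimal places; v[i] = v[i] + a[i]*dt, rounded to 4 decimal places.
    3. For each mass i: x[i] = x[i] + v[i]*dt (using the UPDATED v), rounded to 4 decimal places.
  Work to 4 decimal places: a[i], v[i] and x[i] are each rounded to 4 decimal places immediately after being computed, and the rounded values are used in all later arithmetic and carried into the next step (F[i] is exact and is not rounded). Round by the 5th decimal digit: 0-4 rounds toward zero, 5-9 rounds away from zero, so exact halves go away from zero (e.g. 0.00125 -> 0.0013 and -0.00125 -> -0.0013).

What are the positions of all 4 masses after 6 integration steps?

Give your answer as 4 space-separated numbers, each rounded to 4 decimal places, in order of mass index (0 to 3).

Step 0: x=[3.0000 9.0000 15.0000 22.0000] v=[0.0000 2.0000 0.0000 0.0000]
Step 1: x=[3.1875 9.5000 15.0625 21.8750] v=[0.7500 2.0000 0.2500 -0.5000]
Step 2: x=[3.5703 9.9531 15.2031 21.6367] v=[1.5313 1.8125 0.5625 -0.9531]
Step 3: x=[4.1289 10.3354 15.4177 21.3088] v=[2.2344 1.5293 0.8584 -1.3115]
Step 4: x=[4.8174 10.6475 15.6829 20.9252] v=[2.7538 1.2483 1.0606 -1.5343]
Step 5: x=[5.5692 10.9099 15.9610 20.5265] v=[3.0070 1.0496 1.1123 -1.5949]
Step 6: x=[6.3067 11.1542 16.2087 20.1549] v=[2.9499 0.9772 0.9909 -1.4863]

Answer: 6.3067 11.1542 16.2087 20.1549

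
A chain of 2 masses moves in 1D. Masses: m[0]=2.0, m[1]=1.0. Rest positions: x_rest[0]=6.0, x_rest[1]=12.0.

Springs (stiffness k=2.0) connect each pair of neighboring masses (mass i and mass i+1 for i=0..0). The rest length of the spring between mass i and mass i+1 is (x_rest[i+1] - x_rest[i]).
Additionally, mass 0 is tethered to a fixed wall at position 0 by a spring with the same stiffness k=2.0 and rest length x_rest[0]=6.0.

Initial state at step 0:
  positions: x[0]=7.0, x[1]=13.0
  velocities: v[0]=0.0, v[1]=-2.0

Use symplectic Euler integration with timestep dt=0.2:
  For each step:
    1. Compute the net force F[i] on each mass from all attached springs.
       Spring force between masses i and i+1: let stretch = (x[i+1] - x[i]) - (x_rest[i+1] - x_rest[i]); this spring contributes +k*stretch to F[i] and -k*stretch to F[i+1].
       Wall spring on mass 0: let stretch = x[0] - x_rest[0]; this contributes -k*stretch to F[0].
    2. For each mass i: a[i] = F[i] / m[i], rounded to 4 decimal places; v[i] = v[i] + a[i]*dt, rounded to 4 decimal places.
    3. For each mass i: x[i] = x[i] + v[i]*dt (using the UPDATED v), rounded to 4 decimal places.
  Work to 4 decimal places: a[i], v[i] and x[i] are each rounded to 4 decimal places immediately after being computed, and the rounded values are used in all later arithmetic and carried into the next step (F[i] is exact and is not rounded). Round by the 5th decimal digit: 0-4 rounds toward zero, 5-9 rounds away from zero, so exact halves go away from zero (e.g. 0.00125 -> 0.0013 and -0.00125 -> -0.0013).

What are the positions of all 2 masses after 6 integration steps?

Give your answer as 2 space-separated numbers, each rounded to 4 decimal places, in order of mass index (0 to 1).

Step 0: x=[7.0000 13.0000] v=[0.0000 -2.0000]
Step 1: x=[6.9600 12.6000] v=[-0.2000 -2.0000]
Step 2: x=[6.8672 12.2288] v=[-0.4640 -1.8560]
Step 3: x=[6.7142 11.9087] v=[-0.7651 -1.6006]
Step 4: x=[6.5004 11.6530] v=[-1.0690 -1.2784]
Step 5: x=[6.2327 11.4651] v=[-1.3386 -0.9394]
Step 6: x=[5.9250 11.3386] v=[-1.5387 -0.6324]

Answer: 5.9250 11.3386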